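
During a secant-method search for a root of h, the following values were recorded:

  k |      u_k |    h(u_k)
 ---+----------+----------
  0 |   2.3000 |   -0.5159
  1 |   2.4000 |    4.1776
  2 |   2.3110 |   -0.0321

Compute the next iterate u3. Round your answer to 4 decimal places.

2.3117

u3 = 2.3110 − (-0.0321)·(2.3110 − 2.4000) / (-0.0321 − 4.1776)
   = 2.3110 − (0.002857)/(-4.209700) = 2.311679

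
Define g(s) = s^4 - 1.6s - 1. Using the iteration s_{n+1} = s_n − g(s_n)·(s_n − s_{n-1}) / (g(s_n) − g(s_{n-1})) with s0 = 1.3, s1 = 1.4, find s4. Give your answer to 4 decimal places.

1.3299

g(1.3) = -0.223900, g(1.4) = 0.601600
s2 = 1.400000 − 0.601600·(1.400000 − 1.300000) / (0.601600 − (-0.223900)) = 1.400000 − (0.060160)/(0.825500) = 1.327123
g(1.327123) = -0.021376
s3 = 1.327123 − (-0.021376)·(1.327123 − 1.400000) / (-0.021376 − 0.601600) = 1.327123 − (0.001558)/(-0.622976) = 1.329624
g(1.329624) = -0.001931
s4 = 1.329624 − (-0.001931)·(1.329624 − 1.327123) / (-0.001931 − (-0.021376)) = 1.329624 − (-0.000005)/(0.019445) = 1.329872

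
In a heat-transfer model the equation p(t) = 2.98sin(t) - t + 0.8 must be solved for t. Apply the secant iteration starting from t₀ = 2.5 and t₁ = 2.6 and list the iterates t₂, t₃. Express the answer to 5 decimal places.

2.52403, 2.52447

p(2.5) = 0.0834470, p(2.6) = -0.2638059
t₂ = 2.6000000 − (-0.2638059)·(2.6000000 − 2.5000000) / (-0.2638059 − 0.0834470) = 2.6000000 − (-0.0263806)/(-0.3472529) = 2.5240306
p(2.5240306) = 0.0015361
t₃ = 2.5240306 − 0.0015361·(2.5240306 − 2.6000000) / (0.0015361 − (-0.2638059)) = 2.5240306 − (-0.0001167)/(0.2653420) = 2.5244704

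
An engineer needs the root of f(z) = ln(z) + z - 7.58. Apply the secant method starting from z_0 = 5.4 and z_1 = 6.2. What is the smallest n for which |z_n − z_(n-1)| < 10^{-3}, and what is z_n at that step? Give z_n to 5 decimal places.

n = 4, z_n = 5.81889

f(5.4) = -0.4936010, f(6.2) = 0.4445493
z_2 = 6.2000000 − 0.4445493·(0.8000000)/(0.9381503) = 5.8209142;  |Δ| = 0.3790858
f(5.8209142) = 0.0023716
z_3 = 5.8209142 − 0.0023716·(-0.3790858)/(-0.4421777) = 5.8188811;  |Δ| = 0.0020332
f(5.8188811) = -0.0000110
z_4 = 5.8188811 − (-0.0000110)·(-0.0020332)/(-0.0023825) = 5.8188904;  |Δ| = 0.0000094
|z_4 − z_3| = 0.0000094 < 10^{-3}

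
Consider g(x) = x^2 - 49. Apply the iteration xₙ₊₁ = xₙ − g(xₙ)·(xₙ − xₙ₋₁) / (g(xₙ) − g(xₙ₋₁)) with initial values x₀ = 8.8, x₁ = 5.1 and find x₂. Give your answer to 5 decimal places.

g(8.8) = 28.4400000, g(5.1) = -22.9900000
x₂ = 5.1000000 − (-22.9900000)·(5.1000000 − 8.8000000) / (-22.9900000 − 28.4400000) = 5.1000000 − (85.0630000)/(-51.4300000) = 6.7539568

6.75396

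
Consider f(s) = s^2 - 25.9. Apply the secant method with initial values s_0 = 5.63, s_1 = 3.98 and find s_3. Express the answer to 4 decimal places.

f(5.63) = 5.796900, f(3.98) = -10.059600
s_2 = 3.980000 − (-10.059600)·(3.980000 − 5.630000) / (-10.059600 − 5.796900) = 3.980000 − (16.598340)/(-15.856500) = 5.026785
f(5.026785) = -0.631437
s_3 = 5.026785 − (-0.631437)·(5.026785 − 3.980000) / (-0.631437 − (-10.059600)) = 5.026785 − (-0.660978)/(9.428163) = 5.096891

5.0969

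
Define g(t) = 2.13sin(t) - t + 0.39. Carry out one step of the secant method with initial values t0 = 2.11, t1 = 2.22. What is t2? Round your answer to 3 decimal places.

g(2.11) = 0.10779, g(2.22) = -0.13332
t2 = 2.22000 − (-0.13332)·(2.22000 − 2.11000) / (-0.13332 − 0.10779) = 2.22000 − (-0.01466)/(-0.24111) = 2.15918

2.159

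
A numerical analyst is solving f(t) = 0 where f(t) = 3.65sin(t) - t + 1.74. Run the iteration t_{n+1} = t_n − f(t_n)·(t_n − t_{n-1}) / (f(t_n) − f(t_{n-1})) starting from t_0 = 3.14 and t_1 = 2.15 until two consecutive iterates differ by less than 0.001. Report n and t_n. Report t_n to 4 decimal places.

f(3.14) = -1.394187, f(2.15) = 2.644681
t_2 = 2.150000 − 2.644681·(-0.990000)/(4.038867) = 2.798259;  |Δ| = 0.648259
f(2.798259) = 0.170432
t_3 = 2.798259 − 0.170432·(0.648259)/(-2.474249) = 2.842913;  |Δ| = 0.044654
f(2.842913) = -0.028869
t_4 = 2.842913 − (-0.028869)·(0.044654)/(-0.199300) = 2.836445;  |Δ| = 0.006468
f(2.836445) = 0.000140
t_5 = 2.836445 − 0.000140·(-0.006468)/(0.029009) = 2.836476;  |Δ| = 0.000031
|t_5 − t_4| = 0.000031 < 0.001

n = 5, t_n = 2.8365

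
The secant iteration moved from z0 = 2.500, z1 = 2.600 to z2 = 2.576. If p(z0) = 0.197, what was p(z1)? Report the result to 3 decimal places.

The secant line through (2.500, 0.197) and (2.600, p(z1)) crosses zero at z2 = 2.576.
So (2.500, 0.197), (2.600, p(z1)), (2.576, 0) are collinear:
p(z1) = 0.197 · (2.600 − 2.576) / (2.500 − 2.576) = 0.197 · (0.02400)/(-0.07600) = -0.06221

-0.062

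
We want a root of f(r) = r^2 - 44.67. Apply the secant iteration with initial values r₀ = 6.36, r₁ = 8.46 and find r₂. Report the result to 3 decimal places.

f(6.36) = -4.22040, f(8.46) = 26.90160
r₂ = 8.46000 − 26.90160·(8.46000 − 6.36000) / (26.90160 − (-4.22040)) = 8.46000 − (56.49336)/(31.12200) = 6.64478

6.645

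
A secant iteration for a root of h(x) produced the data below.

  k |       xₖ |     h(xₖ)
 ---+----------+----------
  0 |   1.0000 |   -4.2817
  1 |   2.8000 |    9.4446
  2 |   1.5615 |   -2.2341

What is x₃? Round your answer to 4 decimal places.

x₃ = 1.5615 − (-2.2341)·(1.5615 − 2.8000) / (-2.2341 − 9.4446)
   = 1.5615 − (2.766933)/(-11.678700) = 1.798421

1.7984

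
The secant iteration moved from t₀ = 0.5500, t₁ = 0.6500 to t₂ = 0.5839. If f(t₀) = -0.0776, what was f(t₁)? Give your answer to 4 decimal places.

The secant line through (0.5500, -0.0776) and (0.6500, f(t₁)) crosses zero at t₂ = 0.5839.
So (0.5500, -0.0776), (0.6500, f(t₁)), (0.5839, 0) are collinear:
f(t₁) = -0.0776 · (0.6500 − 0.5839) / (0.5500 − 0.5839) = -0.0776 · (0.066100)/(-0.033900) = 0.151309

0.1513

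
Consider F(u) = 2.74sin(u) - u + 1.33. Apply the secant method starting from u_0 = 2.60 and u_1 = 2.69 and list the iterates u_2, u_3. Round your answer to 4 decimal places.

2.6418, 2.6422

F(2.60) = 0.142474, F(2.69) = -0.164267
u_2 = 2.690000 − (-0.164267)·(2.690000 − 2.600000) / (-0.164267 − 0.142474) = 2.690000 − (-0.014784)/(-0.306740) = 2.641803
F(2.641803) = 0.001317
u_3 = 2.641803 − 0.001317·(2.641803 − 2.690000) / (0.001317 − (-0.164267)) = 2.641803 − (-0.000063)/(0.165584) = 2.642186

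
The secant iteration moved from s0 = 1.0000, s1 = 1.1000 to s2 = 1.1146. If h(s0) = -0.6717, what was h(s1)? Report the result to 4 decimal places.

-0.0856

The secant line through (1.0000, -0.6717) and (1.1000, h(s1)) crosses zero at s2 = 1.1146.
So (1.0000, -0.6717), (1.1000, h(s1)), (1.1146, 0) are collinear:
h(s1) = -0.6717 · (1.1000 − 1.1146) / (1.0000 − 1.1146) = -0.6717 · (-0.014600)/(-0.114600) = -0.085574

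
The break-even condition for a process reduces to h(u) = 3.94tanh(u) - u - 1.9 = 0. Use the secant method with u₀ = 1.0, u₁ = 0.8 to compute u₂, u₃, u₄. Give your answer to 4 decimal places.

0.8908, 0.8781, 0.8766

h(1.0) = 0.100681, h(0.8) = -0.083695
u₂ = 0.800000 − (-0.083695)·(0.800000 − 1.000000) / (-0.083695 − 0.100681) = 0.800000 − (0.016739)/(-0.184376) = 0.890787
h(0.890787) = 0.013635
u₃ = 0.890787 − 0.013635·(0.890787 − 0.800000) / (0.013635 − (-0.083695)) = 0.890787 − (0.001238)/(0.097330) = 0.878069
h(0.878069) = 0.001406
u₄ = 0.878069 − 0.001406·(0.878069 − 0.890787) / (0.001406 − 0.013635) = 0.878069 − (-0.000018)/(-0.012229) = 0.876606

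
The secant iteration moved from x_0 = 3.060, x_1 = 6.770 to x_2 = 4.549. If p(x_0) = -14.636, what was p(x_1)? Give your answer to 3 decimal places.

21.831

The secant line through (3.060, -14.636) and (6.770, p(x_1)) crosses zero at x_2 = 4.549.
So (3.060, -14.636), (6.770, p(x_1)), (4.549, 0) are collinear:
p(x_1) = -14.636 · (6.770 − 4.549) / (3.060 − 4.549) = -14.636 · (2.22100)/(-1.48900) = 21.83113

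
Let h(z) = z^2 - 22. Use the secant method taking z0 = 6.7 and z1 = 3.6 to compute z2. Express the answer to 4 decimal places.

4.4777

h(6.7) = 22.890000, h(3.6) = -9.040000
z2 = 3.600000 − (-9.040000)·(3.600000 − 6.700000) / (-9.040000 − 22.890000) = 3.600000 − (28.024000)/(-31.930000) = 4.477670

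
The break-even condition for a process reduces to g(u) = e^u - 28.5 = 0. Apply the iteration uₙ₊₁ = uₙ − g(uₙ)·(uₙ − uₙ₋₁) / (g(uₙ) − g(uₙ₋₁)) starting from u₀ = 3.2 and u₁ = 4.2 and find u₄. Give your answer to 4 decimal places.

g(3.2) = -3.967470, g(4.2) = 38.186331
u₂ = 4.200000 − 38.186331·(4.200000 − 3.200000) / (38.186331 − (-3.967470)) = 4.200000 − (38.186331)/(42.153801) = 3.294119
g(3.294119) = -1.546345
u₃ = 3.294119 − (-1.546345)·(3.294119 − 4.200000) / (-1.546345 − 38.186331) = 3.294119 − (1.400805)/(-39.732676) = 3.329375
g(3.329375) = -0.579124
u₄ = 3.329375 − (-0.579124)·(3.329375 − 3.294119) / (-0.579124 − (-1.546345)) = 3.329375 − (-0.020417)/(0.967221) = 3.350484

3.3505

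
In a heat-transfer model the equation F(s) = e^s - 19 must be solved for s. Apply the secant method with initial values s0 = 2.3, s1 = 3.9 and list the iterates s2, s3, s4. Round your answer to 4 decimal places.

F(2.3) = -9.025818, F(3.9) = 30.402449
s2 = 3.900000 − 30.402449·(3.900000 − 2.300000) / (30.402449 − (-9.025818)) = 3.900000 − (48.643919)/(39.428267) = 2.666268
F(2.666268) = -4.613822
s3 = 2.666268 − (-4.613822)·(2.666268 − 3.900000) / (-4.613822 − 30.402449) = 2.666268 − (5.692220)/(-35.016271) = 2.828827
F(2.828827) = -2.074401
s4 = 2.828827 − (-2.074401)·(2.828827 − 2.666268) / (-2.074401 − (-4.613822)) = 2.828827 − (-0.337213)/(2.539420) = 2.961619

2.6663, 2.8288, 2.9616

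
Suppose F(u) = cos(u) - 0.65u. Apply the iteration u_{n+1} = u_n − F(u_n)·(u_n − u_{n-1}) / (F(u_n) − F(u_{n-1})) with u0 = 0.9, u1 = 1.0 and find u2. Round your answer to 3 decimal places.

0.925

F(0.9) = 0.03661, F(1.0) = -0.10970
u2 = 1.00000 − (-0.10970)·(1.00000 − 0.90000) / (-0.10970 − 0.03661) = 1.00000 − (-0.01097)/(-0.14631) = 0.92502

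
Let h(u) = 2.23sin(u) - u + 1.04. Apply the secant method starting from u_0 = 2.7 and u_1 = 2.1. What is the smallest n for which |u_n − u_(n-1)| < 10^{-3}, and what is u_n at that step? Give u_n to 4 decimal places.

h(2.7) = -0.706943, h(2.1) = 0.864957
u_2 = 2.100000 − 0.864957·(-0.600000)/(1.571900) = 2.430157;  |Δ| = 0.330157
h(2.430157) = 0.065858
u_3 = 2.430157 − 0.065858·(0.330157)/(-0.799099) = 2.457367;  |Δ| = 0.027210
h(2.457367) = -0.007845
u_4 = 2.457367 − (-0.007845)·(0.027210)/(-0.073703) = 2.454471;  |Δ| = 0.002896
h(2.454471) = 0.000050
u_5 = 2.454471 − 0.000050·(-0.002896)/(0.007895) = 2.454490;  |Δ| = 0.000018
|u_5 − u_4| = 0.000018 < 10^{-3}

n = 5, u_n = 2.4545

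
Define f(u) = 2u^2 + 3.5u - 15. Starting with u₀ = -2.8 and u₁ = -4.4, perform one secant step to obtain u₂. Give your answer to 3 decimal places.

-3.637

f(-2.8) = -9.12000, f(-4.4) = 8.32000
u₂ = -4.40000 − 8.32000·(-4.40000 − (-2.80000)) / (8.32000 − (-9.12000)) = -4.40000 − (-13.31200)/(17.44000) = -3.63670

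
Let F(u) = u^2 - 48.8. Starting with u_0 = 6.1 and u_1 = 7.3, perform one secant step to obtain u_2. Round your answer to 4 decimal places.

F(6.1) = -11.590000, F(7.3) = 4.490000
u_2 = 7.300000 − 4.490000·(7.300000 − 6.100000) / (4.490000 − (-11.590000)) = 7.300000 − (5.388000)/(16.080000) = 6.964925

6.9649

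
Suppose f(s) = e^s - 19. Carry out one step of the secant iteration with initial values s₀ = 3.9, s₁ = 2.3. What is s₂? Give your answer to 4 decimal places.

f(3.9) = 30.402449, f(2.3) = -9.025818
s₂ = 2.300000 − (-9.025818)·(2.300000 − 3.900000) / (-9.025818 − 30.402449) = 2.300000 − (14.441308)/(-39.428267) = 2.666268

2.6663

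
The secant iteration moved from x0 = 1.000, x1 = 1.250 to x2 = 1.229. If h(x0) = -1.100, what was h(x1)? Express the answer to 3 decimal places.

The secant line through (1.000, -1.100) and (1.250, h(x1)) crosses zero at x2 = 1.229.
So (1.000, -1.100), (1.250, h(x1)), (1.229, 0) are collinear:
h(x1) = -1.100 · (1.250 − 1.229) / (1.000 − 1.229) = -1.100 · (0.02100)/(-0.22900) = 0.10087

0.101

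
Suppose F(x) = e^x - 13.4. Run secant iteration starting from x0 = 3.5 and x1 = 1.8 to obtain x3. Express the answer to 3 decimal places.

2.756

F(3.5) = 19.71545, F(1.8) = -7.35035
x2 = 1.80000 − (-7.35035)·(1.80000 − 3.50000) / (-7.35035 − 19.71545) = 1.80000 − (12.49560)/(-27.06580) = 2.26167
F(2.26167) = -3.80085
x3 = 2.26167 − (-3.80085)·(2.26167 − 1.80000) / (-3.80085 − (-7.35035)) = 2.26167 − (-1.75476)/(3.54950) = 2.75604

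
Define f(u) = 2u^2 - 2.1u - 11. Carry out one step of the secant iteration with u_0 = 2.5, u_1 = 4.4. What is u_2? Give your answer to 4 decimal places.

f(2.5) = -3.750000, f(4.4) = 18.480000
u_2 = 4.400000 − 18.480000·(4.400000 − 2.500000) / (18.480000 − (-3.750000)) = 4.400000 − (35.112000)/(22.230000) = 2.820513

2.8205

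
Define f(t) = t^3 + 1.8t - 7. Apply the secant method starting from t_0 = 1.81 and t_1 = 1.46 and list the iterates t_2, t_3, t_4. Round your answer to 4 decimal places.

1.5879, 1.6036, 1.6025

f(1.81) = 2.187741, f(1.46) = -1.259864
t_2 = 1.460000 − (-1.259864)·(1.460000 − 1.810000) / (-1.259864 − 2.187741) = 1.460000 − (0.440952)/(-3.447605) = 1.587901
f(1.587901) = -0.137997
t_3 = 1.587901 − (-0.137997)·(1.587901 − 1.460000) / (-0.137997 − (-1.259864)) = 1.587901 − (-0.017650)/(1.121867) = 1.603634
f(1.603634) = 0.010511
t_4 = 1.603634 − 0.010511·(1.603634 − 1.587901) / (0.010511 − (-0.137997)) = 1.603634 − (0.000165)/(0.148508) = 1.602520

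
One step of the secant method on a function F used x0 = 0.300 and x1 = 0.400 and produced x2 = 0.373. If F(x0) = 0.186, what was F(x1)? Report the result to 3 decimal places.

-0.069

The secant line through (0.300, 0.186) and (0.400, F(x1)) crosses zero at x2 = 0.373.
So (0.300, 0.186), (0.400, F(x1)), (0.373, 0) are collinear:
F(x1) = 0.186 · (0.400 − 0.373) / (0.300 − 0.373) = 0.186 · (0.02700)/(-0.07300) = -0.06879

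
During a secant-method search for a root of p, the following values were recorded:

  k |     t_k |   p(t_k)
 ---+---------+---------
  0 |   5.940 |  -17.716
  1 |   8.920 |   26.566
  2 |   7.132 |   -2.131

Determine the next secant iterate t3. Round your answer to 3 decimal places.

t3 = 7.132 − (-2.131)·(7.132 − 8.920) / (-2.131 − 26.566)
   = 7.132 − (3.81023)/(-28.69700) = 7.26477

7.265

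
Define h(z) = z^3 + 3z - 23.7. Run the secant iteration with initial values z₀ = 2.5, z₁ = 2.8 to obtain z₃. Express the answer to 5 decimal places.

h(2.5) = -0.5750000, h(2.8) = 6.6520000
z₂ = 2.8000000 − 6.6520000·(2.8000000 − 2.5000000) / (6.6520000 − (-0.5750000)) = 2.8000000 − (1.9956000)/(7.2270000) = 2.5238688
h(2.5238688) = -0.0515665
z₃ = 2.5238688 − (-0.0515665)·(2.5238688 − 2.8000000) / (-0.0515665 − 6.6520000) = 2.5238688 − (0.0142391)/(-6.7035665) = 2.5259929

2.52599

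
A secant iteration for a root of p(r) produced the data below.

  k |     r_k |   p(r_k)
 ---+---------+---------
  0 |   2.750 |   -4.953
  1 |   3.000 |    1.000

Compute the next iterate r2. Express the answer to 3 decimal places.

2.958

r2 = 3.000 − 1.000·(3.000 − 2.750) / (1.000 − (-4.953))
   = 3.000 − (0.25000)/(5.95300) = 2.95800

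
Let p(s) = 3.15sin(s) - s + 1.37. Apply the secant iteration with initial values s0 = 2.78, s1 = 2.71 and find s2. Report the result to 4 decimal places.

p(2.78) = -0.295642, p(2.71) = -0.022298
s2 = 2.710000 − (-0.022298)·(2.710000 − 2.780000) / (-0.022298 − (-0.295642)) = 2.710000 − (0.001561)/(0.273344) = 2.704290

2.7043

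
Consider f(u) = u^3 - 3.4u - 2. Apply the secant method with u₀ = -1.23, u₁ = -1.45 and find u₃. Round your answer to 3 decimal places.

-1.405

f(-1.23) = 0.32113, f(-1.45) = -0.11863
u₂ = -1.45000 − (-0.11863)·(-1.45000 − (-1.23000)) / (-0.11863 − 0.32113) = -1.45000 − (0.02610)/(-0.43976) = -1.39065
f(-1.39065) = 0.03881
u₃ = -1.39065 − 0.03881·(-1.39065 − (-1.45000)) / (0.03881 − (-0.11863)) = -1.39065 − (0.00230)/(0.15743) = -1.40528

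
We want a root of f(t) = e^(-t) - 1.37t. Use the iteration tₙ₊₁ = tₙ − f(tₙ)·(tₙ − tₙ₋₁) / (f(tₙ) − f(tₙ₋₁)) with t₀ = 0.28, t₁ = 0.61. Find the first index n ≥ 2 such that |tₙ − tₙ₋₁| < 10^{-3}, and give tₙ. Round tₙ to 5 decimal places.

n = 4, tₙ = 0.46054

f(0.28) = 0.3721837, f(0.61) = -0.2923491
t₂ = 0.6100000 − (-0.2923491)·(0.3300000)/(-0.6645329) = 0.4648225;  |Δ| = 0.1451775
f(0.4648225) = -0.0085602
t₃ = 0.4648225 − (-0.0085602)·(-0.1451775)/(0.2837889) = 0.4604434;  |Δ| = 0.0043791
f(0.4604434) = 0.0001964
t₄ = 0.4604434 − 0.0001964·(-0.0043791)/(0.0087567) = 0.4605416;  |Δ| = 0.0000982
|t₄ − t₃| = 0.0000982 < 10^{-3}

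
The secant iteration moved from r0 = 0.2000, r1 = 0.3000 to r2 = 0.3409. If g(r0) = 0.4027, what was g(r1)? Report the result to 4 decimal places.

0.1169

The secant line through (0.2000, 0.4027) and (0.3000, g(r1)) crosses zero at r2 = 0.3409.
So (0.2000, 0.4027), (0.3000, g(r1)), (0.3409, 0) are collinear:
g(r1) = 0.4027 · (0.3000 − 0.3409) / (0.2000 − 0.3409) = 0.4027 · (-0.040900)/(-0.140900) = 0.116894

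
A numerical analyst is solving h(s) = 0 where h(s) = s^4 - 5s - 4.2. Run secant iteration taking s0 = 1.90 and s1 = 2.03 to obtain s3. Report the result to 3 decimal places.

h(1.90) = -0.66790, h(2.03) = 2.63182
s2 = 2.03000 − 2.63182·(2.03000 − 1.90000) / (2.63182 − (-0.66790)) = 2.03000 − (0.34214)/(3.29972) = 1.92631
h(1.92631) = -0.06239
s3 = 1.92631 − (-0.06239)·(1.92631 − 2.03000) / (-0.06239 − 2.63182) = 1.92631 − (0.00647)/(-2.69421) = 1.92871

1.929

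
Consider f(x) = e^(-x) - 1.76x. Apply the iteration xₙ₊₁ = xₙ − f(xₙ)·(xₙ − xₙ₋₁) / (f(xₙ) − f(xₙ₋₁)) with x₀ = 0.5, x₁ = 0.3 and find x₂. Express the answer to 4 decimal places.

0.3875

f(0.5) = -0.273469, f(0.3) = 0.212818
x₂ = 0.300000 − 0.212818·(0.300000 − 0.500000) / (0.212818 − (-0.273469)) = 0.300000 − (-0.042564)/(0.486288) = 0.387528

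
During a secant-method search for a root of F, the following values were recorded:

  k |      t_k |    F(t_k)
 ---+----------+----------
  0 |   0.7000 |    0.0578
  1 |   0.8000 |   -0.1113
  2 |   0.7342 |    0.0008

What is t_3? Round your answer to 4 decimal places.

t_3 = 0.7342 − 0.0008·(0.7342 − 0.8000) / (0.0008 − (-0.1113))
   = 0.7342 − (-0.000053)/(0.112100) = 0.734670

0.7347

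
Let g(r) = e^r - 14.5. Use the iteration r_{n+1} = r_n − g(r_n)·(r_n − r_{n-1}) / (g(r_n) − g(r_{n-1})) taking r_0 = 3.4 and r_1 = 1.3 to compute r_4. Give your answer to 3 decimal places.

g(3.4) = 15.46410, g(1.3) = -10.83070
r_2 = 1.30000 − (-10.83070)·(1.30000 − 3.40000) / (-10.83070 − 15.46410) = 1.30000 − (22.74448)/(-26.29480) = 2.16498
g(2.16498) = -5.78557
r_3 = 2.16498 − (-5.78557)·(2.16498 − 1.30000) / (-5.78557 − (-10.83070)) = 2.16498 − (-5.00440)/(5.04513) = 3.15691
g(3.15691) = 8.99782
r_4 = 3.15691 − 8.99782·(3.15691 − 2.16498) / (8.99782 − (-5.78557)) = 3.15691 − (8.92519)/(14.78339) = 2.55318

2.553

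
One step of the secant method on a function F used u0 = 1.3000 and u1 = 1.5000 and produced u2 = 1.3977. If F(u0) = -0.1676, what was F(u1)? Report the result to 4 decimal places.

The secant line through (1.3000, -0.1676) and (1.5000, F(u1)) crosses zero at u2 = 1.3977.
So (1.3000, -0.1676), (1.5000, F(u1)), (1.3977, 0) are collinear:
F(u1) = -0.1676 · (1.5000 − 1.3977) / (1.3000 − 1.3977) = -0.1676 · (0.102300)/(-0.097700) = 0.175491

0.1755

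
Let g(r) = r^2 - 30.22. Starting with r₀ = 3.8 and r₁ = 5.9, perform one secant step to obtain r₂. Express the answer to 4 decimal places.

g(3.8) = -15.780000, g(5.9) = 4.590000
r₂ = 5.900000 − 4.590000·(5.900000 − 3.800000) / (4.590000 − (-15.780000)) = 5.900000 − (9.639000)/(20.370000) = 5.426804

5.4268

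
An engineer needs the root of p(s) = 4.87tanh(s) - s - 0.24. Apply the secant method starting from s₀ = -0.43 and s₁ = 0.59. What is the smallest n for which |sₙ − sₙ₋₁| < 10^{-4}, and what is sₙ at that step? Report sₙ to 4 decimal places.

n = 5, sₙ = 0.0621

p(-0.43) = -1.783915, p(0.59) = 1.750592
s₂ = 0.590000 − 1.750592·(1.020000)/(3.534506) = 0.084808;  |Δ| = 0.505192
p(0.084808) = 0.087221
s₃ = 0.084808 − 0.087221·(-0.505192)/(-1.663371) = 0.058318;  |Δ| = 0.026490
p(0.058318) = -0.014631
s₄ = 0.058318 − (-0.014631)·(-0.026490)/(-0.101851) = 0.062123;  |Δ| = 0.003805
p(0.062123) = 0.000029
s₅ = 0.062123 − 0.000029·(0.003805)/(0.014659) = 0.062116;  |Δ| = 0.000007
|s₅ − s₄| = 0.000007 < 10^{-4}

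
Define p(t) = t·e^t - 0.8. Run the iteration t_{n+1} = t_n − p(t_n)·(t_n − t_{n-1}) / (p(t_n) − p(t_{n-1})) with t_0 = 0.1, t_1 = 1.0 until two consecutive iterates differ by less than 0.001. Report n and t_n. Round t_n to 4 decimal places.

n = 6, t_n = 0.4901

p(0.1) = -0.689483, p(1.0) = 1.918282
t_2 = 1.000000 − 1.918282·(0.900000)/(2.607765) = 0.337957;  |Δ| = 0.662043
p(0.337957) = -0.326158
t_3 = 0.337957 − (-0.326158)·(-0.662043)/(-2.244440) = 0.434164;  |Δ| = 0.096207
p(0.434164) = -0.129794
t_4 = 0.434164 − (-0.129794)·(0.096207)/(0.196364) = 0.497755;  |Δ| = 0.063592
p(0.497755) = 0.018820
t_5 = 0.497755 − 0.018820·(0.063592)/(0.148614) = 0.489702;  |Δ| = 0.008053
p(0.489702) = -0.000889
t_6 = 0.489702 − (-0.000889)·(-0.008053)/(-0.019708) = 0.490066;  |Δ| = 0.000363
|t_6 − t_5| = 0.000363 < 0.001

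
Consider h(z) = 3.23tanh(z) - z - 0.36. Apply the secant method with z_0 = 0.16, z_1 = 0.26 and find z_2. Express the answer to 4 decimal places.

h(0.16) = -0.007565, h(0.26) = 0.201375
z_2 = 0.260000 − 0.201375·(0.260000 − 0.160000) / (0.201375 − (-0.007565)) = 0.260000 − (0.020137)/(0.208940) = 0.163621

0.1636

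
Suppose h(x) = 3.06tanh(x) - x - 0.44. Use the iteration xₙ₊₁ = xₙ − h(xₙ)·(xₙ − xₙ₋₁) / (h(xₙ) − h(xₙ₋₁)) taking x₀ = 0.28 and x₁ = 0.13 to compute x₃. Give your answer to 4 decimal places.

0.2187

h(0.28) = 0.115090, h(0.13) = -0.174426
x₂ = 0.130000 − (-0.174426)·(0.130000 − 0.280000) / (-0.174426 − 0.115090) = 0.130000 − (0.026164)/(-0.289515) = 0.220371
h(0.220371) = 0.003257
x₃ = 0.220371 − 0.003257·(0.220371 − 0.130000) / (0.003257 − (-0.174426)) = 0.220371 − (0.000294)/(0.177683) = 0.218715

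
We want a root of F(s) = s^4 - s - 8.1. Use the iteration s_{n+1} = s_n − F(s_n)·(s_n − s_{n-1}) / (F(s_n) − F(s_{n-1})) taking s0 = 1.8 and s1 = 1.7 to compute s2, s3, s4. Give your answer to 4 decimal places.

1.7708, 1.7727, 1.7726

F(1.8) = 0.597600, F(1.7) = -1.447900
s2 = 1.700000 − (-1.447900)·(1.700000 − 1.800000) / (-1.447900 − 0.597600) = 1.700000 − (0.144790)/(-2.045500) = 1.770785
F(1.770785) = -0.038306
s3 = 1.770785 − (-0.038306)·(1.770785 − 1.700000) / (-0.038306 − (-1.447900)) = 1.770785 − (-0.002712)/(1.409594) = 1.772708
F(1.772708) = 0.002564
s4 = 1.772708 − 0.002564·(1.772708 − 1.770785) / (0.002564 − (-0.038306)) = 1.772708 − (0.000005)/(0.040870) = 1.772588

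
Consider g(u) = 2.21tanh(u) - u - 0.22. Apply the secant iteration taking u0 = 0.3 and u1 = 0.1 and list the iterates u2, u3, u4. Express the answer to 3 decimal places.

g(0.3) = 0.12380, g(0.1) = -0.09973
u2 = 0.10000 − (-0.09973)·(0.10000 − 0.30000) / (-0.09973 − 0.12380) = 0.10000 − (0.01995)/(-0.22353) = 0.18923
g(0.18923) = 0.00405
u3 = 0.18923 − 0.00405·(0.18923 − 0.10000) / (0.00405 − (-0.09973)) = 0.18923 − (0.00036)/(0.10378) = 0.18575
g(0.18575) = 0.00010
u4 = 0.18575 − 0.00010·(0.18575 − 0.18923) / (0.00010 − 0.00405) = 0.18575 − (0.00000)/(-0.00395) = 0.18566

0.189, 0.186, 0.186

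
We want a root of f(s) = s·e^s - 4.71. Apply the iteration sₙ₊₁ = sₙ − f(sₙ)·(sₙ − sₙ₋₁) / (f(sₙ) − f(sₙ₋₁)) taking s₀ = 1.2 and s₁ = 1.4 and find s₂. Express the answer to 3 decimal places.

f(1.2) = -0.72586, f(1.4) = 0.96728
s₂ = 1.40000 − 0.96728·(1.40000 − 1.20000) / (0.96728 − (-0.72586)) = 1.40000 − (0.19346)/(1.69314) = 1.28574

1.286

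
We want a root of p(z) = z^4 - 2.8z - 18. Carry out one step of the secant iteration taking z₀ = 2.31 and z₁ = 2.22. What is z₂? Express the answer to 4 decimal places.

p(2.31) = 4.005963, p(2.22) = 0.073127
z₂ = 2.220000 − 0.073127·(2.220000 − 2.310000) / (0.073127 − 4.005963) = 2.220000 − (-0.006581)/(-3.932837) = 2.218327

2.2183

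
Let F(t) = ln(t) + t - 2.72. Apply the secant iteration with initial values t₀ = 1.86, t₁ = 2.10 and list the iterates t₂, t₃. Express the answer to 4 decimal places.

2.0190, 2.0179

F(1.86) = -0.239424, F(2.10) = 0.121937
t₂ = 2.100000 − 0.121937·(2.100000 − 1.860000) / (0.121937 − (-0.239424)) = 2.100000 − (0.029265)/(0.361361) = 2.019015
F(2.019015) = 0.001624
t₃ = 2.019015 − 0.001624·(2.019015 − 2.100000) / (0.001624 − 0.121937) = 2.019015 − (-0.000132)/(-0.120313) = 2.017921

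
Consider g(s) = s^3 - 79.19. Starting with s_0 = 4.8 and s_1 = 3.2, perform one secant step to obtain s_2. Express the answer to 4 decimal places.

4.1544

g(4.8) = 31.402000, g(3.2) = -46.422000
s_2 = 3.200000 − (-46.422000)·(3.200000 − 4.800000) / (-46.422000 − 31.402000) = 3.200000 − (74.275200)/(-77.824000) = 4.154400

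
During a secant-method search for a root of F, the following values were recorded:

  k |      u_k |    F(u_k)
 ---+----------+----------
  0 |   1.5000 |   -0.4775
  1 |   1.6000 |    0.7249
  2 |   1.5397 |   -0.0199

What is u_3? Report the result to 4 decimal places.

u_3 = 1.5397 − (-0.0199)·(1.5397 − 1.6000) / (-0.0199 − 0.7249)
   = 1.5397 − (0.001200)/(-0.744800) = 1.541311

1.5413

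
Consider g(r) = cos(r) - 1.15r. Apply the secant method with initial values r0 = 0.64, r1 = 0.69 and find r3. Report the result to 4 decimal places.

g(0.64) = 0.066096, g(0.69) = -0.022254
r2 = 0.690000 − (-0.022254)·(0.690000 − 0.640000) / (-0.022254 − 0.066096) = 0.690000 − (-0.001113)/(-0.088350) = 0.677406
g(0.677406) = 0.000185
r3 = 0.677406 − 0.000185·(0.677406 − 0.690000) / (0.000185 − (-0.022254)) = 0.677406 − (-0.000002)/(0.022439) = 0.677509

0.6775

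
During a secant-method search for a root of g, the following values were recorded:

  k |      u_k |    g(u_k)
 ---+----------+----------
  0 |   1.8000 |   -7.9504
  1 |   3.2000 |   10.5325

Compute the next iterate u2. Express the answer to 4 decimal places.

u2 = 3.2000 − 10.5325·(3.2000 − 1.8000) / (10.5325 − (-7.9504))
   = 3.2000 − (14.745500)/(18.482900) = 2.402209

2.4022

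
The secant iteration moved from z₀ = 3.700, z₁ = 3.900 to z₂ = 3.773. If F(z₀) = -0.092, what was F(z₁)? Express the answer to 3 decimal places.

The secant line through (3.700, -0.092) and (3.900, F(z₁)) crosses zero at z₂ = 3.773.
So (3.700, -0.092), (3.900, F(z₁)), (3.773, 0) are collinear:
F(z₁) = -0.092 · (3.900 − 3.773) / (3.700 − 3.773) = -0.092 · (0.12700)/(-0.07300) = 0.16005

0.160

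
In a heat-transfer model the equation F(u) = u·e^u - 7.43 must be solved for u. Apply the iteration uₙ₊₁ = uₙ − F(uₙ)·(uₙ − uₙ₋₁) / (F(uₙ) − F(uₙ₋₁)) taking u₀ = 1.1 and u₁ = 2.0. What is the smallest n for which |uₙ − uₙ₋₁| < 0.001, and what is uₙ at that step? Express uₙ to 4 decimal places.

F(1.1) = -4.125417, F(2.0) = 7.348112
u₂ = 2.000000 − 7.348112·(0.900000)/(11.473530) = 1.423604;  |Δ| = 0.576396
F(1.423604) = -1.519118
u₃ = 1.423604 − (-1.519118)·(-0.576396)/(-8.867230) = 1.522351;  |Δ| = 0.098747
F(1.522351) = -0.453087
u₄ = 1.522351 − (-0.453087)·(0.098747)/(1.066031) = 1.564321;  |Δ| = 0.041970
F(1.564321) = 0.046555
u₅ = 1.564321 − 0.046555·(0.041970)/(0.499642) = 1.560410;  |Δ| = 0.003911
F(1.560410) = -0.001243
u₆ = 1.560410 − (-0.001243)·(-0.003911)/(-0.047799) = 1.560512;  |Δ| = 0.000102
|u₆ − u₅| = 0.000102 < 0.001

n = 6, uₙ = 1.5605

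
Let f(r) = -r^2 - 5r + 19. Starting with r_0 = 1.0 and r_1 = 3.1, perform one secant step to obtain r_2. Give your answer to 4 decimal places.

f(1.0) = 13.000000, f(3.1) = -6.110000
r_2 = 3.100000 − (-6.110000)·(3.100000 − 1.000000) / (-6.110000 − 13.000000) = 3.100000 − (-12.831000)/(-19.110000) = 2.428571

2.4286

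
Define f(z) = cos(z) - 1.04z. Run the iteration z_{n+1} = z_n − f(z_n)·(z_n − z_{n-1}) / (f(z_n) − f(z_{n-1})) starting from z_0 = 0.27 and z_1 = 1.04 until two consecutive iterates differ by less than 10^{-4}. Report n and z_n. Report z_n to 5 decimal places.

n = 5, z_n = 0.72177

f(0.27) = 0.6829709, f(1.04) = -0.5753797
z_2 = 1.0400000 − (-0.5753797)·(0.7700000)/(-1.2583506) = 0.6879182;  |Δ| = 0.3520818
f(0.6879182) = 0.0571346
z_3 = 0.6879182 − 0.0571346·(-0.3520818)/(0.6325144) = 0.7197215;  |Δ| = 0.0318033
f(0.7197215) = 0.0034790
z_4 = 0.7197215 − 0.0034790·(0.0318033)/(-0.0536556) = 0.7217836;  |Δ| = 0.0020621
f(0.7217836) = -0.0000265
z_5 = 0.7217836 − (-0.0000265)·(0.0020621)/(-0.0035055) = 0.7217680;  |Δ| = 0.0000156
|z_5 − z_4| = 0.0000156 < 10^{-4}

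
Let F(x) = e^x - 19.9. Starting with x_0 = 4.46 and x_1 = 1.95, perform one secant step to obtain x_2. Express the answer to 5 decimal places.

F(4.46) = 66.5875091, F(1.95) = -12.8713124
x_2 = 1.9500000 − (-12.8713124)·(1.9500000 − 4.4600000) / (-12.8713124 − 66.5875091) = 1.9500000 − (32.3069942)/(-79.4588215) = 2.3565879

2.35659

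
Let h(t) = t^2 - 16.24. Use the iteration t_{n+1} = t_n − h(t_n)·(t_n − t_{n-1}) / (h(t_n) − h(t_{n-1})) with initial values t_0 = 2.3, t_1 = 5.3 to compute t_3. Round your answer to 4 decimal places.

h(2.3) = -10.950000, h(5.3) = 11.850000
t_2 = 5.300000 − 11.850000·(5.300000 − 2.300000) / (11.850000 − (-10.950000)) = 5.300000 − (35.550000)/(22.800000) = 3.740789
h(3.740789) = -2.246494
t_3 = 3.740789 − (-2.246494)·(3.740789 − 5.300000) / (-2.246494 − 11.850000) = 3.740789 − (3.502757)/(-14.096494) = 3.989274

3.9893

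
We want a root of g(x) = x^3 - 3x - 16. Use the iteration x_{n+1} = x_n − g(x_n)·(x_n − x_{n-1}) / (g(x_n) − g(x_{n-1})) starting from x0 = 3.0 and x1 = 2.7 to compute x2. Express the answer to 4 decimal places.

2.9065

g(3.0) = 2.000000, g(2.7) = -4.417000
x2 = 2.700000 − (-4.417000)·(2.700000 − 3.000000) / (-4.417000 − 2.000000) = 2.700000 − (1.325100)/(-6.417000) = 2.906498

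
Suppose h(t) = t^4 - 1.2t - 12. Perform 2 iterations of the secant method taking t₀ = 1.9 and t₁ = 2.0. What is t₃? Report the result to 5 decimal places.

1.94572

h(1.9) = -1.2479000, h(2.0) = 1.6000000
t₂ = 2.0000000 − 1.6000000·(2.0000000 − 1.9000000) / (1.6000000 − (-1.2479000)) = 2.0000000 − (0.1600000)/(2.8479000) = 1.9438183
h(1.9438183) = -0.0560532
t₃ = 1.9438183 − (-0.0560532)·(1.9438183 − 2.0000000) / (-0.0560532 − 1.6000000) = 1.9438183 − (0.0031492)/(-1.6560532) = 1.9457199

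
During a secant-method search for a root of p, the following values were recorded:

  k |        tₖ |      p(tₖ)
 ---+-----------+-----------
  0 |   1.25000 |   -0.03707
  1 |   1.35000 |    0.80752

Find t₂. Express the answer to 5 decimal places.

1.25439

t₂ = 1.35000 − 0.80752·(1.35000 − 1.25000) / (0.80752 − (-0.03707))
   = 1.35000 − (0.0807520)/(0.8445900) = 1.2543891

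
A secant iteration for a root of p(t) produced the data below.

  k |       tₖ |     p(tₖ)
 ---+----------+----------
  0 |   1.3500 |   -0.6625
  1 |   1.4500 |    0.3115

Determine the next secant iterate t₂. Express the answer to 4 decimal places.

1.4180

t₂ = 1.4500 − 0.3115·(1.4500 − 1.3500) / (0.3115 − (-0.6625))
   = 1.4500 − (0.031150)/(0.974000) = 1.418018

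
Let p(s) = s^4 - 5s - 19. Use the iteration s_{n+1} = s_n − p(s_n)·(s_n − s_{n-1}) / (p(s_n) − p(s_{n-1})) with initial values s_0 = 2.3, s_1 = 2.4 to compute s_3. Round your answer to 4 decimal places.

p(2.3) = -2.515900, p(2.4) = 2.177600
s_2 = 2.400000 − 2.177600·(2.400000 − 2.300000) / (2.177600 − (-2.515900)) = 2.400000 − (0.217760)/(4.693500) = 2.353604
p(2.353604) = -0.082498
s_3 = 2.353604 − (-0.082498)·(2.353604 − 2.400000) / (-0.082498 − 2.177600) = 2.353604 − (0.003828)/(-2.260098) = 2.355297

2.3553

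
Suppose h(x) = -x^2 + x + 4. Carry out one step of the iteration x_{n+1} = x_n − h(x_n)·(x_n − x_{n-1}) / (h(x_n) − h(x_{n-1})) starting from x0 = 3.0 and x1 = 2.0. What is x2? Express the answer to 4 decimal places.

h(3.0) = -2.000000, h(2.0) = 2.000000
x2 = 2.000000 − 2.000000·(2.000000 − 3.000000) / (2.000000 − (-2.000000)) = 2.000000 − (-2.000000)/(4.000000) = 2.500000

2.5000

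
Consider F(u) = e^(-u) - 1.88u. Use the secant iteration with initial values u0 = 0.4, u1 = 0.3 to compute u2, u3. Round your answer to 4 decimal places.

0.3684, 0.3681

F(0.4) = -0.081680, F(0.3) = 0.176818
u2 = 0.300000 − 0.176818·(0.300000 − 0.400000) / (0.176818 − (-0.081680)) = 0.300000 − (-0.017682)/(0.258498) = 0.368402
F(0.368402) = -0.000757
u3 = 0.368402 − (-0.000757)·(0.368402 − 0.300000) / (-0.000757 − 0.176818) = 0.368402 − (-0.000052)/(-0.177575) = 0.368110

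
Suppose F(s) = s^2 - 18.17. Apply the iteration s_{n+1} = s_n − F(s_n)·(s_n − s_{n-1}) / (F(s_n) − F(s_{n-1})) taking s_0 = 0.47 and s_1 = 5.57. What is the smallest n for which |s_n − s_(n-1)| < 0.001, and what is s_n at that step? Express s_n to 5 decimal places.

F(0.47) = -17.9491000, F(5.57) = 12.8549000
s_2 = 5.5700000 − 12.8549000·(5.1000000)/(30.8040000) = 3.4417053;  |Δ| = 2.1282947
F(3.4417053) = -6.3246646
s_3 = 3.4417053 − (-6.3246646)·(-2.1282947)/(-19.1795646) = 4.1435330;  |Δ| = 0.7018277
F(4.1435330) = -1.0011341
s_4 = 4.1435330 − (-1.0011341)·(0.7018277)/(5.3235306) = 4.2755175;  |Δ| = 0.1319845
F(4.2755175) = 0.1100503
s_5 = 4.2755175 − 0.1100503·(0.1319845)/(1.1111844) = 4.2624460;  |Δ| = 0.0130716
F(4.2624460) = -0.0015544
s_6 = 4.2624460 − (-0.0015544)·(-0.0130716)/(-0.1116047) = 4.2626280;  |Δ| = 0.0001821
|s_6 − s_5| = 0.0001821 < 0.001

n = 6, s_n = 4.26263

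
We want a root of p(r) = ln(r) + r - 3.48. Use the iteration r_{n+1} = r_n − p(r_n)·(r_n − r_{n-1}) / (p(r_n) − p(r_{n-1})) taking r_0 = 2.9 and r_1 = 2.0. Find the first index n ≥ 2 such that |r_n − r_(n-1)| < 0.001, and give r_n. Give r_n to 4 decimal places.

n = 4, r_n = 2.5456

p(2.9) = 0.484711, p(2.0) = -0.786853
r_2 = 2.000000 − (-0.786853)·(-0.900000)/(-1.271564) = 2.556927;  |Δ| = 0.556927
p(2.556927) = 0.015733
r_3 = 2.556927 − 0.015733·(0.556927)/(0.802585) = 2.546010;  |Δ| = 0.010917
p(2.546010) = 0.000537
r_4 = 2.546010 − 0.000537·(-0.010917)/(-0.015196) = 2.545624;  |Δ| = 0.000386
|r_4 − r_3| = 0.000386 < 0.001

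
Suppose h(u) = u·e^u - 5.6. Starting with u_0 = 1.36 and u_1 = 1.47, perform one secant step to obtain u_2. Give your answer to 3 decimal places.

1.390

h(1.36) = -0.30118, h(1.47) = 0.79338
u_2 = 1.47000 − 0.79338·(1.47000 − 1.36000) / (0.79338 − (-0.30118)) = 1.47000 − (0.08727)/(1.09455) = 1.39027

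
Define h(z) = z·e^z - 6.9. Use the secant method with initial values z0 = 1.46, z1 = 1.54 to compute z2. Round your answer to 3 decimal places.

h(1.46) = -0.61330, h(1.54) = 0.28347
z2 = 1.54000 − 0.28347·(1.54000 − 1.46000) / (0.28347 − (-0.61330)) = 1.54000 − (0.02268)/(0.89677) = 1.51471

1.515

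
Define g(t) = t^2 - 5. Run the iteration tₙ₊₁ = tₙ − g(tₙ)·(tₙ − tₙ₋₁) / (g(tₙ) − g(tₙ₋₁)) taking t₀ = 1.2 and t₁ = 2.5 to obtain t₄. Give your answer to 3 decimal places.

2.236

g(1.2) = -3.56000, g(2.5) = 1.25000
t₂ = 2.50000 − 1.25000·(2.50000 − 1.20000) / (1.25000 − (-3.56000)) = 2.50000 − (1.62500)/(4.81000) = 2.16216
g(2.16216) = -0.32505
t₃ = 2.16216 − (-0.32505)·(2.16216 − 2.50000) / (-0.32505 − 1.25000) = 2.16216 − (0.10982)/(-1.57505) = 2.23188
g(2.23188) = -0.01869
t₄ = 2.23188 − (-0.01869)·(2.23188 − 2.16216) / (-0.01869 − (-0.32505)) = 2.23188 − (-0.00130)/(0.30636) = 2.23614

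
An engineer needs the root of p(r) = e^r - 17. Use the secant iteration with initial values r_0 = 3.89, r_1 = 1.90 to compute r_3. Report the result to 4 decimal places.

3.0980

p(3.89) = 31.910887, p(1.90) = -10.314106
r_2 = 1.900000 − (-10.314106)·(1.900000 − 3.890000) / (-10.314106 − 31.910887) = 1.900000 − (20.525070)/(-42.224992) = 2.386088
p(2.386088) = -6.129114
r_3 = 2.386088 − (-6.129114)·(2.386088 − 1.900000) / (-6.129114 − (-10.314106)) = 2.386088 − (-2.979290)/(4.184991) = 3.097987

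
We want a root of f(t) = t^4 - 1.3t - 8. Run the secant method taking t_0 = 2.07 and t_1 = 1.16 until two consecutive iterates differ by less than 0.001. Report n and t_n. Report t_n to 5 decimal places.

f(2.07) = 7.6693680, f(1.16) = -7.6973606
t_2 = 1.1600000 − (-7.6973606)·(-0.9100000)/(-15.3667286) = 1.6158288;  |Δ| = 0.4558288
f(1.6158288) = -3.2837638
t_3 = 1.6158288 − (-3.2837638)·(0.4558288)/(4.4135969) = 1.9549704;  |Δ| = 0.3391416
f(1.9549704) = 4.0655298
t_4 = 1.9549704 − 4.0655298·(0.3391416)/(7.3492936) = 1.7673619;  |Δ| = 0.1876085
f(1.7673619) = -0.5408930
t_5 = 1.7673619 − (-0.5408930)·(-0.1876085)/(-4.6064229) = 1.7893912;  |Δ| = 0.0220293
f(1.7893912) = -0.0739120
t_6 = 1.7893912 − (-0.0739120)·(0.0220293)/(0.4669810) = 1.7928779;  |Δ| = 0.0034867
f(1.7928779) = 0.0016974
t_7 = 1.7928779 − 0.0016974·(0.0034867)/(0.0756095) = 1.7927996;  |Δ| = 0.0000783
|t_7 − t_6| = 0.0000783 < 0.001

n = 7, t_n = 1.79280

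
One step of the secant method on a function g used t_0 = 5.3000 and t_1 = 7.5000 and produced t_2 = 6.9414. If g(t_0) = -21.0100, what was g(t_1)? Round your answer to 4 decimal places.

The secant line through (5.3000, -21.0100) and (7.5000, g(t_1)) crosses zero at t_2 = 6.9414.
So (5.3000, -21.0100), (7.5000, g(t_1)), (6.9414, 0) are collinear:
g(t_1) = -21.0100 · (7.5000 − 6.9414) / (5.3000 − 6.9414) = -21.0100 · (0.558600)/(-1.641400) = 7.150107

7.1501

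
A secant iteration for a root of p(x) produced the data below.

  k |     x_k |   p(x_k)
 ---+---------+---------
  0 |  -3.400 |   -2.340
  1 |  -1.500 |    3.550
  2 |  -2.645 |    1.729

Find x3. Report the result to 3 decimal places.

x3 = -2.645 − 1.729·(-2.645 − (-1.500)) / (1.729 − 3.550)
   = -2.645 − (-1.97971)/(-1.82100) = -3.73215

-3.732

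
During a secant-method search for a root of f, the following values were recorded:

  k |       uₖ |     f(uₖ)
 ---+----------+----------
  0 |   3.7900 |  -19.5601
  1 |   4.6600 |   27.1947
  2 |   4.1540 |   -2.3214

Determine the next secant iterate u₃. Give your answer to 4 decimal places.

4.1938

u₃ = 4.1540 − (-2.3214)·(4.1540 − 4.6600) / (-2.3214 − 27.1947)
   = 4.1540 − (1.174628)/(-29.516100) = 4.193796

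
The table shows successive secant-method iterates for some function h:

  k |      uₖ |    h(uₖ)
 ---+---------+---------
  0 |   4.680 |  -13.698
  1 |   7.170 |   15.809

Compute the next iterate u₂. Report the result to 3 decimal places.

u₂ = 7.170 − 15.809·(7.170 − 4.680) / (15.809 − (-13.698))
   = 7.170 − (39.36441)/(29.50700) = 5.83593

5.836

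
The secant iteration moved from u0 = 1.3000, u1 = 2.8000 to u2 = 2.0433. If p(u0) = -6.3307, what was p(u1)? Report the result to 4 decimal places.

6.4448

The secant line through (1.3000, -6.3307) and (2.8000, p(u1)) crosses zero at u2 = 2.0433.
So (1.3000, -6.3307), (2.8000, p(u1)), (2.0433, 0) are collinear:
p(u1) = -6.3307 · (2.8000 − 2.0433) / (1.3000 − 2.0433) = -6.3307 · (0.756700)/(-0.743300) = 6.444828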